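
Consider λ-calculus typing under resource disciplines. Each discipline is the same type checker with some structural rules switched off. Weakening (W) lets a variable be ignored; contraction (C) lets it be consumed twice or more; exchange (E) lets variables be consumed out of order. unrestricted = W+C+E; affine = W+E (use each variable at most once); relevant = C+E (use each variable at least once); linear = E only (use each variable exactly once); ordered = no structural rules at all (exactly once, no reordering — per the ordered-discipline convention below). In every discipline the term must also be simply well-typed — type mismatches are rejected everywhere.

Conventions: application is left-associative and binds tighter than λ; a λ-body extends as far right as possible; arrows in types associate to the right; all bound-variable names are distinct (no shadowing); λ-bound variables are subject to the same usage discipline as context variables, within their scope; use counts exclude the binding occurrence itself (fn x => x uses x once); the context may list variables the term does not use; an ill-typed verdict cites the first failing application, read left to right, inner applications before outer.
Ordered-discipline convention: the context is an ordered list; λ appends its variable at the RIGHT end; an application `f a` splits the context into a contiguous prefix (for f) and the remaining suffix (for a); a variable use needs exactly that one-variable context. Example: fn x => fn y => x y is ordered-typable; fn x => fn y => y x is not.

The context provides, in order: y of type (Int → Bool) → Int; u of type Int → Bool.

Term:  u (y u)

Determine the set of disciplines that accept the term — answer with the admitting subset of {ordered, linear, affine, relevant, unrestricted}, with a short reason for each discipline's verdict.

admitting disciplines: relevant, unrestricted
counts: y ×1; u ×2
uses in reading order: u, y, u
typing: well-typed at Bool
ordered ✗ (u ×2 used more than once (contraction))
linear ✗ (u ×2 used more than once (contraction))
affine ✗ (u ×2 used more than once (contraction))
relevant ✓ (y, u: all used, weakening unneeded)
unrestricted ✓ (typability at Bool is all that's needed)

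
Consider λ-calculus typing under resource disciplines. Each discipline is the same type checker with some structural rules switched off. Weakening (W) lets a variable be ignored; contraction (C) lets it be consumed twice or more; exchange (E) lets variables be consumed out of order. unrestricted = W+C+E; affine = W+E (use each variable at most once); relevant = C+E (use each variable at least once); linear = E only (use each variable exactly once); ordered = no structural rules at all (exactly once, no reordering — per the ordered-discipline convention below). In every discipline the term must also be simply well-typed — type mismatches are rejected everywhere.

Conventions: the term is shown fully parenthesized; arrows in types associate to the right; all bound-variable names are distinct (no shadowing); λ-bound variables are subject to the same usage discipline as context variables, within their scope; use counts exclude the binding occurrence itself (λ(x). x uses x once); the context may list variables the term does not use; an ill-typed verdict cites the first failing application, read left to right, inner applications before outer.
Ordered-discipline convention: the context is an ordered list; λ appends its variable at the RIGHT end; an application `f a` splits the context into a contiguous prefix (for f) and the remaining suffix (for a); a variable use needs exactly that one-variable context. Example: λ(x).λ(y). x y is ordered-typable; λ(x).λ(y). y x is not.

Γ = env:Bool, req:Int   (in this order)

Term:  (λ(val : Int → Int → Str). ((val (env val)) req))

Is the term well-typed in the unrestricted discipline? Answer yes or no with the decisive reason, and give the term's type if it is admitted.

no — not simply typable
usage: env=1, req=1, val [bound]=2
left-to-right use order: val, env, val, req
typing: ill-typed: can't apply a value of type Bool
per-discipline verdicts: ordered ✗ | linear ✗ | affine ✗ | relevant ✗ | unrestricted ✗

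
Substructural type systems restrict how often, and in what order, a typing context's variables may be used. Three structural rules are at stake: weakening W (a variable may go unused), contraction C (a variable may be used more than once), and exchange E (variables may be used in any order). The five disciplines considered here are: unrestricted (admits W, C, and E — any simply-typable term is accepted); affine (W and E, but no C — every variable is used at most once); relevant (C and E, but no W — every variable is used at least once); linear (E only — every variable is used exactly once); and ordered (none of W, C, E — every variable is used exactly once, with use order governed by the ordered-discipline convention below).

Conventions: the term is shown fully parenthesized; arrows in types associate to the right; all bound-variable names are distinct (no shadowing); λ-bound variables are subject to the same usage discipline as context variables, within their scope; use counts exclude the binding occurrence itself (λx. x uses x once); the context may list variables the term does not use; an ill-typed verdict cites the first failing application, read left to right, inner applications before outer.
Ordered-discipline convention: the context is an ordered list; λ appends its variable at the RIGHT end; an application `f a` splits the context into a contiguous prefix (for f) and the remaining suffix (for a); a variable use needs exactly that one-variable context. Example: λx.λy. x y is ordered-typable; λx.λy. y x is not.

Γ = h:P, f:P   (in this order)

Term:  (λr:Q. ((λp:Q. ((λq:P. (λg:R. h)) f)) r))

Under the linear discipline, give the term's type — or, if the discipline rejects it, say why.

not well-typed under linear — unused: p, q, g — weakening required
use counts: h: 1×; f: 1×; r (bound): 1×; p (bound): 0×; q (bound): 0×; g (bound): 0×
order of uses: h, f, r
typing: well-typed — term : Q -> R -> P
per-discipline verdicts: ordered ✗; linear ✗; affine ✓; relevant ✗; unrestricted ✓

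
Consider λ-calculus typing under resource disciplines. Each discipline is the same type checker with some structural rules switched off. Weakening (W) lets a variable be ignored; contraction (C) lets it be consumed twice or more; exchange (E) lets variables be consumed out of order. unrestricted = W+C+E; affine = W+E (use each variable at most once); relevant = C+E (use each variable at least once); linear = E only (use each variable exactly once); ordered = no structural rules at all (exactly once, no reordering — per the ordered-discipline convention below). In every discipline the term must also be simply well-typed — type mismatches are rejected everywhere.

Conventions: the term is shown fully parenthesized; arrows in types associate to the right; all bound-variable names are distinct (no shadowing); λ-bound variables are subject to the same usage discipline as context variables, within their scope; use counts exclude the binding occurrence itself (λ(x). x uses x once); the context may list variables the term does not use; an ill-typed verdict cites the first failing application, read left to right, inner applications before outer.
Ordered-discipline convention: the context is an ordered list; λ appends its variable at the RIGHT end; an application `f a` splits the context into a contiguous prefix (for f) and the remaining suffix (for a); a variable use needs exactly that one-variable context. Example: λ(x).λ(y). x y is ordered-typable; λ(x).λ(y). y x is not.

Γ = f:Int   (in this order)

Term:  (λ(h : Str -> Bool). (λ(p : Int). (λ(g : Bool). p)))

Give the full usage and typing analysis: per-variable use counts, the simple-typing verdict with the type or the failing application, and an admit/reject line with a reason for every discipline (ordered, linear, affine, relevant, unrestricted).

counts: f ×0; h [bound] ×0; p [bound] ×1; g [bound] ×0
left-to-right use order: p
typing: well-typed — term : (Str -> Bool) -> Int -> Bool -> Int
ordered: ✗, f, h, g never used (weakening)
linear: ✗, f, h, g never used (weakening)
affine: ✓, at most one use each (f, h, p, g)
relevant: ✗, f, h, g never used (weakening)
unrestricted: ✓, typability at (Str -> Bool) -> Int -> Bool -> Int is all that's needed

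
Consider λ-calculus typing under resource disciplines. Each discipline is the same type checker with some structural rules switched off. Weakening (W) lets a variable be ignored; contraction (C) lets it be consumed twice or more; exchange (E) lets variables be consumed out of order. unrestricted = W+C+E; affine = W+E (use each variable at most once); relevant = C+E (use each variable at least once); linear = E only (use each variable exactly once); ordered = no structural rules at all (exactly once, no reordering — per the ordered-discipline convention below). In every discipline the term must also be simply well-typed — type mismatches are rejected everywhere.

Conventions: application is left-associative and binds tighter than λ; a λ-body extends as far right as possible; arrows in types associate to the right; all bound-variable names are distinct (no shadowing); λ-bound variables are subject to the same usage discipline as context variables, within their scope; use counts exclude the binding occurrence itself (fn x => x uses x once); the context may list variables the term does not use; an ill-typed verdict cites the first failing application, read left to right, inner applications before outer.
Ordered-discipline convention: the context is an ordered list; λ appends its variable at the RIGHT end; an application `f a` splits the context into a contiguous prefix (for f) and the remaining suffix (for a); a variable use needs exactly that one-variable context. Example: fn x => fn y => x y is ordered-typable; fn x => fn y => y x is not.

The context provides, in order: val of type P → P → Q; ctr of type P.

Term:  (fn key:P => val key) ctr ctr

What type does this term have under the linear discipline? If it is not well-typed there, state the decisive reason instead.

not well-typed under linear — needs contraction — ctr ×2
variable uses: val: 1; ctr: 2; key (bound): 1
left-to-right use order: val, key, ctr, ctr
typing: the term checks, with type Q
all disciplines: ordered ✗ | linear ✗ | affine ✗ | relevant ✓ | unrestricted ✓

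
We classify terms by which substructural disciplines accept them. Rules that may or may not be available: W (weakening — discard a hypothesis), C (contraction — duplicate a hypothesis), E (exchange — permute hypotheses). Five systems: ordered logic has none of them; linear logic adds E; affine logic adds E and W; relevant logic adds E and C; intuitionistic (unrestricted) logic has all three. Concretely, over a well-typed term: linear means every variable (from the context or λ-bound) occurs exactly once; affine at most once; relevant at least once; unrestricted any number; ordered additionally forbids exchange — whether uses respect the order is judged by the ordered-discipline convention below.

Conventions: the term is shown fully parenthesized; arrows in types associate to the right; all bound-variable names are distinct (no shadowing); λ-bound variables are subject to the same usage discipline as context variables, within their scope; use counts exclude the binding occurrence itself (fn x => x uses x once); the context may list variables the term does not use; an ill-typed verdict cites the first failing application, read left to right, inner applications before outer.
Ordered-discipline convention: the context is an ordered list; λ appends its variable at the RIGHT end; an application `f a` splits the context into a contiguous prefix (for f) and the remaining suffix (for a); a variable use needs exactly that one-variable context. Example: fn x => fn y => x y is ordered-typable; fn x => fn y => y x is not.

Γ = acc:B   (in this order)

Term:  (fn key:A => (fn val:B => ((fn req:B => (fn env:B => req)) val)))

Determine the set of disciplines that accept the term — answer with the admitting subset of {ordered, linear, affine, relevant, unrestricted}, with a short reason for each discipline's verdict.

accepted by: affine, unrestricted
variable uses: acc=0; key [bound]=0; val [bound]=1; req [bound]=1; env [bound]=0
left-to-right use order: req, val
typing: well-typed at A → B → B → B
ordered: ✗, needs weakening: acc, key, env unused
linear: ✗, needs weakening: acc, key, env unused
affine: ✓, no duplicate uses among acc, key, val, req, env
relevant: ✗, needs weakening: acc, key, env unused
unrestricted: ✓, well-typed at A → B → B → B; no restrictions here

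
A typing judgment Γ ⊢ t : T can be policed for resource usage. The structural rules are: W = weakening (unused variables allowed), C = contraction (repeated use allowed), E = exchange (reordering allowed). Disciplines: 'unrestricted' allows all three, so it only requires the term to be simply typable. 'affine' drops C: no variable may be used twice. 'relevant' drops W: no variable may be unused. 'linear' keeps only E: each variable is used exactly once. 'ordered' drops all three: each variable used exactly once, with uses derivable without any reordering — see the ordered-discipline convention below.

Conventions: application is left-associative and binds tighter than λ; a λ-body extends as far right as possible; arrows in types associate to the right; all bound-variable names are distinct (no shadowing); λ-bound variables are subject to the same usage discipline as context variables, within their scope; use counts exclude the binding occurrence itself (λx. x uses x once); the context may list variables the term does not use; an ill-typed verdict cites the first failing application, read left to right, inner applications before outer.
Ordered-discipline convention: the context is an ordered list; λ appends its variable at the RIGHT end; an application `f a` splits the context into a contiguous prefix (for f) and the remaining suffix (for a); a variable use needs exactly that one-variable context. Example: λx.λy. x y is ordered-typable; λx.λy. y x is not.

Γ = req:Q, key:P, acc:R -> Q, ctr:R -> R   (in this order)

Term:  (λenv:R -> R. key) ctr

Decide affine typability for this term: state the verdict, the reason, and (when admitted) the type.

yes — at most one use each (req, key, acc, ctr, env); term : P
usage: req ×0, key ×1, acc ×0, ctr ×1, env (bound) ×0
order of uses: key, ctr
typing: well-typed — term : P
per-discipline verdicts: ordered ✗, linear ✗, affine ✓, relevant ✗, unrestricted ✓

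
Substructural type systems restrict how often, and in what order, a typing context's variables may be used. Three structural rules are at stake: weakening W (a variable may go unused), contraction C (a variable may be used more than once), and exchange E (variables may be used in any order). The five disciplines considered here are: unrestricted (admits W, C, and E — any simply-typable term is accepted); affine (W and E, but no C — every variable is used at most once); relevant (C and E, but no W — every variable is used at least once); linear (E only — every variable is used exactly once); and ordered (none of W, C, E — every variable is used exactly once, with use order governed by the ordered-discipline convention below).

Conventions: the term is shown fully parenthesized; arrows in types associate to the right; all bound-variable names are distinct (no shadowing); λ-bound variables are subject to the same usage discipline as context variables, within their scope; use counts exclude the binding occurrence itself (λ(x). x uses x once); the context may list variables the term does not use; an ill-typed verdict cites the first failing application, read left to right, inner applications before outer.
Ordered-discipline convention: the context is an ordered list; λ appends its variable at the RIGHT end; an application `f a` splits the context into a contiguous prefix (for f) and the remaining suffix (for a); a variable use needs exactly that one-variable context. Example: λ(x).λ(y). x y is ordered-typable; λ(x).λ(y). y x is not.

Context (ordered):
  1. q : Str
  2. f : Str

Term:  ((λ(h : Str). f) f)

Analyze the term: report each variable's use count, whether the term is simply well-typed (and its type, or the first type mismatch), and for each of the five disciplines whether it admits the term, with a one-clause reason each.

variable uses: q: 0×; f: 2×; h (bound): 0×
use order (left to right): f, f
typing: ✓ — Str
ordered: ✗, repeated use of f ×2; q, h left unused
linear: ✗, repeated use of f ×2; q, h left unused
affine: ✗, repeated use of f ×2
relevant: ✗, q, h left unused
unrestricted: ✓, typability at Str is all that's needed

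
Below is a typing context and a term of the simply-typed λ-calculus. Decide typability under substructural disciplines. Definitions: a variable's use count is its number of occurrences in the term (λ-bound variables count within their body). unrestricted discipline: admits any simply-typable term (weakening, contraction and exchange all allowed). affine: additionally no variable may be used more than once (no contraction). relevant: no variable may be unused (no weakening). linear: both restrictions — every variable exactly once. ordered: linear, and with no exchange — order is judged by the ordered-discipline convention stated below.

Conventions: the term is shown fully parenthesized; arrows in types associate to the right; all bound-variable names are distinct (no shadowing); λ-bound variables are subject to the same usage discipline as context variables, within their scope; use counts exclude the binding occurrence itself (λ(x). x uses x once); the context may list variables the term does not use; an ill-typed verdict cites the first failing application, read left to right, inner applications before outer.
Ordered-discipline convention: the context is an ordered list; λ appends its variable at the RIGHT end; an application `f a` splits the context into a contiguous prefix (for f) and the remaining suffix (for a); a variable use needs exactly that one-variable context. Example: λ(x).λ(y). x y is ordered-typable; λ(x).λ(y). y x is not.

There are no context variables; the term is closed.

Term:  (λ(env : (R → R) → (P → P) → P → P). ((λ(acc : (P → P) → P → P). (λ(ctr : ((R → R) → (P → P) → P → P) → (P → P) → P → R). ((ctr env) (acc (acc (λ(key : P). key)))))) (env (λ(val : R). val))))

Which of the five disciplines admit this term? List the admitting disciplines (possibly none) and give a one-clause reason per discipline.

accepted by: relevant, unrestricted
counts: env (bound)=2, acc (bound)=2, ctr (bound)=1, key (bound)=1, val (bound)=1
left-to-right use order: ctr, env, acc, acc, key, env, val
typing: ✓ — ((R → R) → (P → P) → P → P) → (((R → R) → (P → P) → P → P) → (P → P) → P → R) → P → R
ordered ✗ (uses contraction: env ×2, acc ×2)
linear ✗ (uses contraction: env ×2, acc ×2)
affine ✗ (uses contraction: env ×2, acc ×2)
relevant ✓ (env, acc, ctr, key, val: all used, weakening unneeded)
unrestricted ✓ (typability at ((R → R) → (P → P) → P → P) → (((R → R) → (P → P) → P → P) → (P → P) → P → R) → P → R is all that's needed)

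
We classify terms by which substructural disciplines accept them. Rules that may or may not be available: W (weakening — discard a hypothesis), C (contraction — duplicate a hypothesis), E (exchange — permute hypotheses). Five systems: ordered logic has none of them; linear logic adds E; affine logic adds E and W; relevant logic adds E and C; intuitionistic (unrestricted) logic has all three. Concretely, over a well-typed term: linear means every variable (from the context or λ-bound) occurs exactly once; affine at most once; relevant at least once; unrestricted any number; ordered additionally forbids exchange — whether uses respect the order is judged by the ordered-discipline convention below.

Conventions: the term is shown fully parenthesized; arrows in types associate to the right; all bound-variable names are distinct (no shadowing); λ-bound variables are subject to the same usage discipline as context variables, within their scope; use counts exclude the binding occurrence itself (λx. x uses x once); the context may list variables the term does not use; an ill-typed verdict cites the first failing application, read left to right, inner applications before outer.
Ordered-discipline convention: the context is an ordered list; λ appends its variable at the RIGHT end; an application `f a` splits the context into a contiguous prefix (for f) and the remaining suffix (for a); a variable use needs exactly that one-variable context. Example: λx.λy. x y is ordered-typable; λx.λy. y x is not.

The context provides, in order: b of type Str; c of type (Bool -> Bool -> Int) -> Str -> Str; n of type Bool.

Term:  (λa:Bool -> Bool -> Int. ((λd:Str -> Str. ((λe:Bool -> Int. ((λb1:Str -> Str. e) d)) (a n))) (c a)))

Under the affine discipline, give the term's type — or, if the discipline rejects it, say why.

not well-typed under affine — needs contraction — a ×2
variable uses: b: 0; c: 1; n: 1; a [bound]: 2; d [bound]: 1; e [bound]: 1; b1 [bound]: 0
order of uses: e, d, a, n, c, a
typing: the term checks, with type (Bool -> Bool -> Int) -> Bool -> Int
all disciplines: ordered ✗ | linear ✗ | affine ✗ | relevant ✗ | unrestricted ✓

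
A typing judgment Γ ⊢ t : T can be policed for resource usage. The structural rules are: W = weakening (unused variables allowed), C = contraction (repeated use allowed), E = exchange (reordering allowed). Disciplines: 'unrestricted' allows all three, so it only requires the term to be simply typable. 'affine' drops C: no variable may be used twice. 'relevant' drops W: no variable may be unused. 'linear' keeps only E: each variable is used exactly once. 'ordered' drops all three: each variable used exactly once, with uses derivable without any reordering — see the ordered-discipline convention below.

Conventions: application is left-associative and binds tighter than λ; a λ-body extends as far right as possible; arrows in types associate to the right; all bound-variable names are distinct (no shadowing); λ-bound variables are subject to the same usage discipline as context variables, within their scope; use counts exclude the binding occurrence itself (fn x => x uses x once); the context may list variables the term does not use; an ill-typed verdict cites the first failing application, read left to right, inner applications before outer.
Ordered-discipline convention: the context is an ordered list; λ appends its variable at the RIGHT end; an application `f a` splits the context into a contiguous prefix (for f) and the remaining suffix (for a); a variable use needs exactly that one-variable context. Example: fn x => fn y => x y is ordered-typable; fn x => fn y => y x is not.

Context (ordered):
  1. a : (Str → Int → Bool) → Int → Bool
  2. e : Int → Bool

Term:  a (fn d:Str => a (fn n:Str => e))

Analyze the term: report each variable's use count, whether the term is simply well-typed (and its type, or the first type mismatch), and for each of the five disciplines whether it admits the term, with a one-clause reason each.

counts: a=2, e=1, d (bound)=0, n (bound)=0
use order (left to right): a, a, e
typing: well-typed at Int → Bool
ordered: ✗ — a ×2 used more than once (contraction); d, n never used (weakening)
linear: ✗ — a ×2 used more than once (contraction); d, n never used (weakening)
affine: ✗ — a ×2 used more than once (contraction)
relevant: ✗ — d, n never used (weakening)
unrestricted: ✓ — simply typable at Int → Bool; W, C, E all held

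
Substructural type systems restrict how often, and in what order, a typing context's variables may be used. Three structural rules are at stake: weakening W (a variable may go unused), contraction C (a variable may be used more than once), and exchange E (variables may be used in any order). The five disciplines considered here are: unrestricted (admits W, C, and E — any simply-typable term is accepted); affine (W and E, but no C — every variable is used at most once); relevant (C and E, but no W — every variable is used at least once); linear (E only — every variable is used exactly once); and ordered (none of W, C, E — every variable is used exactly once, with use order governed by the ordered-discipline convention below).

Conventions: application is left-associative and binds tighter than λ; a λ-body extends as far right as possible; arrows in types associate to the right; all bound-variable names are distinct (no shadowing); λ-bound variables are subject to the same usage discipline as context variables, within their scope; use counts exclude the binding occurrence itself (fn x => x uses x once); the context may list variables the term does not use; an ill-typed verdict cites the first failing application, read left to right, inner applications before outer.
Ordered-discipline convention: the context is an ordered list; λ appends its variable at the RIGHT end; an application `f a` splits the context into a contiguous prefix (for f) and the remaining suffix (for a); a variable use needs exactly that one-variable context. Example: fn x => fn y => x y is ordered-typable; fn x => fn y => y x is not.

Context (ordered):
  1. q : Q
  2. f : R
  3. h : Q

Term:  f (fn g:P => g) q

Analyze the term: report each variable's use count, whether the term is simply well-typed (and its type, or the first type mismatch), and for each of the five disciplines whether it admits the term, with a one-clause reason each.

usage: q=1, f=1, h=0, g (λ-bound)=1
order of uses: f, g, q
typing: ill-typed: non-function type R applied to an argument
ordered: ✗ — not simply typable
linear: ✗ — fails simple typing
affine: ✗ — a type mismatch blocks all five
relevant: ✗ — the type mismatch rejects it
unrestricted: ✗ — not simply typable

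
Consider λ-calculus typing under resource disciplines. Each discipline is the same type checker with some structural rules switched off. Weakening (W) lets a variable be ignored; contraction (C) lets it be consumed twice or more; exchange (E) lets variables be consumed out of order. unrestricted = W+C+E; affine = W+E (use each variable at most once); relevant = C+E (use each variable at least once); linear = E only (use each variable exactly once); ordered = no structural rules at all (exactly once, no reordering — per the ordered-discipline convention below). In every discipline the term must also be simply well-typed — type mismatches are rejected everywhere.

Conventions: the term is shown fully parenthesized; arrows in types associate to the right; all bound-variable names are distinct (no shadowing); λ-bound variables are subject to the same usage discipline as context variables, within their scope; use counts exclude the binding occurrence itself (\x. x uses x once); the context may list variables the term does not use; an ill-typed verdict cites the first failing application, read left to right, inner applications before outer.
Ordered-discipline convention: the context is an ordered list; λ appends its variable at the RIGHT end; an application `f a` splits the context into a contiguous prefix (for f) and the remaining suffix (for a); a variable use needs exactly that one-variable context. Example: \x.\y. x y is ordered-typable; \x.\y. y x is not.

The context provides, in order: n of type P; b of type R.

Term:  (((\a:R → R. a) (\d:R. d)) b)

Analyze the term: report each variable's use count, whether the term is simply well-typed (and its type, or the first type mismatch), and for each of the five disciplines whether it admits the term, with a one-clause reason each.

use counts: n ×0; b ×1; a (λ-bound) ×1; d (λ-bound) ×1
order of uses: a, d, b
typing: well-typed at R
ordered: ✗, n left unused
linear: ✗, n left unused
affine: ✓, no duplicate uses among n, b, a, d
relevant: ✗, n left unused
unrestricted: ✓, simply typable at R; W, C, E all held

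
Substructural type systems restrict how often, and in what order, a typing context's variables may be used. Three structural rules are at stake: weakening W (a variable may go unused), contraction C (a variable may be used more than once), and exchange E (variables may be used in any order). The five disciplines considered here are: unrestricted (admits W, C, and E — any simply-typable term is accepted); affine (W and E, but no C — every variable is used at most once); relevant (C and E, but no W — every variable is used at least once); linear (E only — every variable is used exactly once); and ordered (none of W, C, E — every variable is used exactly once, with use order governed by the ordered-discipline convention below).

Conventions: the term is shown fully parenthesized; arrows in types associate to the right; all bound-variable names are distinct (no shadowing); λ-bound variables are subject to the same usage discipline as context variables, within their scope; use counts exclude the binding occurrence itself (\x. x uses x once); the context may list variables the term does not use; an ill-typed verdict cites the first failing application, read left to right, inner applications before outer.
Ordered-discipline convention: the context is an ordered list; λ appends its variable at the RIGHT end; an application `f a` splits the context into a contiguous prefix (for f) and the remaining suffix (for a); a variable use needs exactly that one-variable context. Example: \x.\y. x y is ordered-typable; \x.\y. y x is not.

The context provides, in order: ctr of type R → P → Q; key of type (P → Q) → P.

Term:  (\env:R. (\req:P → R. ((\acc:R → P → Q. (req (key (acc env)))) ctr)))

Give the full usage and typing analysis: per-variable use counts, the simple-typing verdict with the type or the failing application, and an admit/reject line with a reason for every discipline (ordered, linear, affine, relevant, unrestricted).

use counts: ctr ×1; key ×1; env (λ-bound) ×1; req (λ-bound) ×1; acc (λ-bound) ×1
uses in reading order: req, key, acc, env, ctr
typing: well-typed at R → (P → R) → R
ordered: ✗, no ordered split (uses run req, key, acc, env, ctr)
linear: ✓, exactly-once usage across ctr, key, env, req, acc
affine: ✓, no duplicate uses among ctr, key, env, req, acc
relevant: ✓, none of ctr, key, env, req, acc goes unused
unrestricted: ✓, typability at R → (P → R) → R is all that's needed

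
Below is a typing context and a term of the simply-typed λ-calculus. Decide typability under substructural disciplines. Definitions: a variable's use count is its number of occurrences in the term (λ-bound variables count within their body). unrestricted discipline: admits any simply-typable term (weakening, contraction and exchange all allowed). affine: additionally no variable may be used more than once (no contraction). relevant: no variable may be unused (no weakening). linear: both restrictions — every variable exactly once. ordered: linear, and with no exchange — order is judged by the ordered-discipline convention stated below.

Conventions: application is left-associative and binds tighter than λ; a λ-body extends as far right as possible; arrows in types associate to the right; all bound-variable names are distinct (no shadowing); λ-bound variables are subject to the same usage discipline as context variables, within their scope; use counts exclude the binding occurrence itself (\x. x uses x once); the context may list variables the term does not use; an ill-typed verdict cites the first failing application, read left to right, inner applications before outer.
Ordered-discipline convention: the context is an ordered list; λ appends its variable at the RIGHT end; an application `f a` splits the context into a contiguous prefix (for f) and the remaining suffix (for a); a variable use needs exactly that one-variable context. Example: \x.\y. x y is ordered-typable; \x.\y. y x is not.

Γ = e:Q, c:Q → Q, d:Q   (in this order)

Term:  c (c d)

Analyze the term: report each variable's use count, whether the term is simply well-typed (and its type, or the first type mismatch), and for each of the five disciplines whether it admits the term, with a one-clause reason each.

use counts: e ×0; c ×2; d ×1
uses in reading order: c, c, d
typing: well-typed — term : Q
ordered ✗ (repeated use of c ×2; needs weakening: e unused)
linear ✗ (repeated use of c ×2; needs weakening: e unused)
affine ✗ (repeated use of c ×2)
relevant ✗ (needs weakening: e unused)
unrestricted ✓ (well-typed at Q; no restrictions here)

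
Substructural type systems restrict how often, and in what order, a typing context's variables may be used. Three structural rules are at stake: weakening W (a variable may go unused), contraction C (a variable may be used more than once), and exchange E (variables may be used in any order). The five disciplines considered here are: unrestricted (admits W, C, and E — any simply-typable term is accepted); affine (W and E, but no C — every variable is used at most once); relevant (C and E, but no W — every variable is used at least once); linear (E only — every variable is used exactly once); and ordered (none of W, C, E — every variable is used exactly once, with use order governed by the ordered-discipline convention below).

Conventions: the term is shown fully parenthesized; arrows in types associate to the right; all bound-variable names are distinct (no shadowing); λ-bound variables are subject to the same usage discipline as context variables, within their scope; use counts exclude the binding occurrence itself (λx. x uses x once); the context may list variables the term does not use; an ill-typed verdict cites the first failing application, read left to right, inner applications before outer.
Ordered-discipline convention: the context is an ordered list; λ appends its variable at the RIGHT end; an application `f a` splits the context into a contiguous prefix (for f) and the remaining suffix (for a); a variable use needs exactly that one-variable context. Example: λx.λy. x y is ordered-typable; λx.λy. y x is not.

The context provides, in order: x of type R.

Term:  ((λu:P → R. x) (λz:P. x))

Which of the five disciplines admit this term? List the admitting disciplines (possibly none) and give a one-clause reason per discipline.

admitted in: unrestricted
counts: x: 2×, u (bound): 0×, z (bound): 0×
uses in reading order: x, x
typing: the term checks, with type R
ordered: ✗, uses contraction: x ×2; unused: u, z — weakening required
linear: ✗, uses contraction: x ×2; unused: u, z — weakening required
affine: ✗, uses contraction: x ×2
relevant: ✗, unused: u, z — weakening required
unrestricted: ✓, type-checks (R) and nothing is barred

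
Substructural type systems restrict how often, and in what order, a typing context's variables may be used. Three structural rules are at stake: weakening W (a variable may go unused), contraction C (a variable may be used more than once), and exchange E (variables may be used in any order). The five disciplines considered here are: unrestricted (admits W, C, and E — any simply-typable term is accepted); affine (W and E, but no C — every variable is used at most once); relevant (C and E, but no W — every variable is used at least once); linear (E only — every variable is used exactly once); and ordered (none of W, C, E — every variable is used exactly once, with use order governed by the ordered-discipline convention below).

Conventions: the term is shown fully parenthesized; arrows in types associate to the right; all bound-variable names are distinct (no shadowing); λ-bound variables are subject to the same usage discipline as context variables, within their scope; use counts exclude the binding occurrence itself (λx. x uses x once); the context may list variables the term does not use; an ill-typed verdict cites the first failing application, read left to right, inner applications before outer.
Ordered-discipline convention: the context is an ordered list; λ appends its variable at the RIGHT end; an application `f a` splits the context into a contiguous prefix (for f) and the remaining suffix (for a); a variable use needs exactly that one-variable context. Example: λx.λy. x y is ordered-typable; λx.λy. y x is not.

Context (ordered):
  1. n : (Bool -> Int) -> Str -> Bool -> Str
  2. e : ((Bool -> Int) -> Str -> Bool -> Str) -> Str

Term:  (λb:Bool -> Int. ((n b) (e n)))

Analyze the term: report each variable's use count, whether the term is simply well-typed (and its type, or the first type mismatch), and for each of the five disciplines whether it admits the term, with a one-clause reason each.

counts: n=2, e=1, b (λ-bound)=1
order of uses: n, b, e, n
typing: well-typed — term : (Bool -> Int) -> Bool -> Str
ordered: ✗ — repeated use of n ×2
linear: ✗ — repeated use of n ×2
affine: ✗ — repeated use of n ×2
relevant: ✓ — none of n, e, b goes unused
unrestricted: ✓ — type-checks ((Bool -> Int) -> Bool -> Str) and nothing is barred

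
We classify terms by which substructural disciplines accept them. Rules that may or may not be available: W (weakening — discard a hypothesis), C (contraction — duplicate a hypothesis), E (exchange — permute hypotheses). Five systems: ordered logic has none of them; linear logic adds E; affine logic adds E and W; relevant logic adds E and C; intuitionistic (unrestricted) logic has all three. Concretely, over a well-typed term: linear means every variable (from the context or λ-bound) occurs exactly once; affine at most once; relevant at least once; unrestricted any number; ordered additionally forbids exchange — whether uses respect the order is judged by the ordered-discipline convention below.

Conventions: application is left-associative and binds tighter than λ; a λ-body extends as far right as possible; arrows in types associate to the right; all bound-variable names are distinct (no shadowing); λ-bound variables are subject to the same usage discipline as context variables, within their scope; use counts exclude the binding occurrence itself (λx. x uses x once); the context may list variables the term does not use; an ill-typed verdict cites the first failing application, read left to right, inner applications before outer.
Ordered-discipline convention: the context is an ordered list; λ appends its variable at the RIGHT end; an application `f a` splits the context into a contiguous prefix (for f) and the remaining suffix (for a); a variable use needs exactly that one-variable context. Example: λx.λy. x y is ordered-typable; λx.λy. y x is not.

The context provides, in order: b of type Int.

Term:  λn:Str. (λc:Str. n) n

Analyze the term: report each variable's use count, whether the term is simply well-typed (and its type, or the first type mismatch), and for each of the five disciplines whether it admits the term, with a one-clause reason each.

use counts: b: 0×; n (bound): 2×; c (bound): 0×
use order (left to right): n, n
typing: well-typed at Str -> Str
ordered ✗ (uses contraction: n ×2; unused: b, c — weakening required)
linear ✗ (uses contraction: n ×2; unused: b, c — weakening required)
affine ✗ (uses contraction: n ×2)
relevant ✗ (unused: b, c — weakening required)
unrestricted ✓ (type-checks (Str -> Str) and nothing is barred)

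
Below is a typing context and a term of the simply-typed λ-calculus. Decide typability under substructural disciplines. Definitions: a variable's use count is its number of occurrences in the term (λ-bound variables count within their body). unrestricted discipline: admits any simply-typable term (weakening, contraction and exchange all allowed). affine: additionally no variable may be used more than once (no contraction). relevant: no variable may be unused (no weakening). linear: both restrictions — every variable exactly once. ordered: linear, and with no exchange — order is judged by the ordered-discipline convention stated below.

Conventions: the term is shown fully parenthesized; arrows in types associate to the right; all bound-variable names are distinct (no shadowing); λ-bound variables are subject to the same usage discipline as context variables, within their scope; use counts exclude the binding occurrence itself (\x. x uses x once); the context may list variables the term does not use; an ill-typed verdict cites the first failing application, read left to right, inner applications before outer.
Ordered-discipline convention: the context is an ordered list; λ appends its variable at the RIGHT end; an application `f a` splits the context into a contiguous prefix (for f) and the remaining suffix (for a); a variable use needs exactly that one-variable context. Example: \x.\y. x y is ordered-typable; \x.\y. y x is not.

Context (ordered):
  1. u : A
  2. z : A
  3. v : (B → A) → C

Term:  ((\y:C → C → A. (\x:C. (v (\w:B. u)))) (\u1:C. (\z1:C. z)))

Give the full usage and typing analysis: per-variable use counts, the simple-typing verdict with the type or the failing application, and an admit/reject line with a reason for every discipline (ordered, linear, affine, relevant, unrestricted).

counts: u: 1×, z: 1×, v: 1×, y [bound]: 0×, x [bound]: 0×, w [bound]: 0×, u1 [bound]: 0×, z1 [bound]: 0×
order of uses: v, u, z
typing: well-typed — term : C → C
ordered: ✗ — needs weakening: y, x, w, u1, z1 unused
linear: ✗ — needs weakening: y, x, w, u1, z1 unused
affine: ✓ — at most one use each (u, z, v, y, x, w, u1, z1)
relevant: ✗ — needs weakening: y, x, w, u1, z1 unused
unrestricted: ✓ — type-checks (C → C) and nothing is barred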